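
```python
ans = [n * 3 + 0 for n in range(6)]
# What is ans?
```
Trace:
  n=0
  n=1
  n=2
  n=3
  n=4
  n=5
  ans=[0, 3, 6, 9, 12, 15]

Final answer: [0, 3, 6, 9, 12, 15]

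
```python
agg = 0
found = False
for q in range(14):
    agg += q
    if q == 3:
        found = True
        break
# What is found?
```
Trace:
  agg=0
  agg=0, found=False
  agg=0, found=False, q=0
  agg=1, found=False, q=1
  agg=3, found=False, q=2
  agg=6, found=True, q=3

Final answer: True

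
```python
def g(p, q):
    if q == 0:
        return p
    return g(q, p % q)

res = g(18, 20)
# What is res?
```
Call trace:
g(p=18, q=20)
  g(p=20, q=18)
    g(p=18, q=2)
      g(p=2, q=0)
      -> return 2
    -> return 2
  -> return 2
-> return 2

Final answer: 2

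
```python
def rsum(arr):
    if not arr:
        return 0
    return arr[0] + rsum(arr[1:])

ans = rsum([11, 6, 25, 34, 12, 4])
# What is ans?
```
Call trace:
rsum(arr=[11, 6, 25, 34, 12, 4])
  rsum(arr=[6, 25, 34, 12, 4])
    rsum(arr=[25, 34, 12, 4])
      rsum(arr=[34, 12, 4])
        rsum(arr=[12, 4])
          rsum(arr=[4])
            rsum(arr=[])
            -> return 0
          -> return 4
        -> return 16
      -> return 50
    -> return 75
  -> return 81
-> return 92

Final answer: 92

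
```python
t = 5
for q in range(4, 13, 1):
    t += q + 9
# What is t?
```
Trace:
  t=5
  t=18, q=4
  t=32, q=5
  t=47, q=6
  t=63, q=7
  t=80, q=8
  t=98, q=9
  t=117, q=10
  t=137, q=11
  t=158, q=12

Final answer: 158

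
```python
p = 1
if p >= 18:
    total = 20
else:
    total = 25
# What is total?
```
Trace:
  p=1
  p=1, total=25

Final answer: 25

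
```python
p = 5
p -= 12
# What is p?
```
Trace:
  p=5
  p=-7

Final answer: -7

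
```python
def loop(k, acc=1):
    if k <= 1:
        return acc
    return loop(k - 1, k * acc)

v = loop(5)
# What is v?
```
Call trace:
loop(k=5, acc=1)
  loop(k=4, acc=5)
    loop(k=3, acc=20)
      loop(k=2, acc=60)
        loop(k=1, acc=120)
        -> return 120
      -> return 120
    -> return 120
  -> return 120
-> return 120

Final answer: 120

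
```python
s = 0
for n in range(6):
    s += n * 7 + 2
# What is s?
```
Trace:
  s=0
  s=2, n=0
  s=11, n=1
  s=27, n=2
  s=50, n=3
  s=80, n=4
  s=117, n=5

Final answer: 117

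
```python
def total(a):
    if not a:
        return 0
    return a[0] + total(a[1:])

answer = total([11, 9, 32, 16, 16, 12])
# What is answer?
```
Call trace:
total(a=[11, 9, 32, 16, 16, 12])
  total(a=[9, 32, 16, 16, 12])
    total(a=[32, 16, 16, 12])
      total(a=[16, 16, 12])
        total(a=[16, 12])
          total(a=[12])
            total(a=[])
            -> return 0
          -> return 12
        -> return 28
      -> return 44
    -> return 76
  -> return 85
-> return 96

Final answer: 96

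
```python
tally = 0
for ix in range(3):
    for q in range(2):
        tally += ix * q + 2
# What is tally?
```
Trace:
  tally=0
  tally=2, ix=0, q=0
  tally=4, ix=0, q=1
  tally=6, ix=1, q=0
  tally=9, ix=1, q=1
  tally=11, ix=2, q=0
  tally=15, ix=2, q=1

Final answer: 15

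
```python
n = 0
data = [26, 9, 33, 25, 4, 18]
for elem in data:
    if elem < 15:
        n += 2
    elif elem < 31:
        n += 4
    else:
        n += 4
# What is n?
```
Trace:
  n=0
  n=4, elem=26
  n=6, elem=9
  n=10, elem=33
  n=14, elem=25
  n=16, elem=4
  n=20, elem=18

Final answer: 20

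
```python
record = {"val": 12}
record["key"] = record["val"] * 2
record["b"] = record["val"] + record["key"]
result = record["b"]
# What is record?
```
Trace:
  record={'val': 12}
  record={'val': 12, 'key': 24}
  record={'val': 12, 'key': 24, 'b': 36}
  record={'val': 12, 'key': 24, 'b': 36}, result=36

Final answer: {'val': 12, 'key': 24, 'b': 36}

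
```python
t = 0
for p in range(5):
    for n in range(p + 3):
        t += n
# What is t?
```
Trace:
  t=0
  t=0, p=0, n=0
  t=1, p=0, n=1
  t=3, p=0, n=2
  t=3, p=1, n=0
  t=4, p=1, n=1
  t=6, p=1, n=2
  t=9, p=1, n=3
  t=9, p=2, n=0
  t=10, p=2, n=1
  t=12, p=2, n=2
  t=15, p=2, n=3
  t=19, p=2, n=4
  t=19, p=3, n=0
  t=20, p=3, n=1
  t=22, p=3, n=2
  t=25, p=3, n=3
  t=29, p=3, n=4
  t=34, p=3, n=5
  t=34, p=4, n=0
  t=35, p=4, n=1
  t=37, p=4, n=2
  t=40, p=4, n=3
  t=44, p=4, n=4
  t=49, p=4, n=5
  t=55, p=4, n=6

Final answer: 55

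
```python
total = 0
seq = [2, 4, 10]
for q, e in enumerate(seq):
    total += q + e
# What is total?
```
Trace:
  total=0
  total=2, q=0, e=2
  total=7, q=1, e=4
  total=19, q=2, e=10

Final answer: 19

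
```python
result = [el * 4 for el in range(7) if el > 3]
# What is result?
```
Trace:
  el=0
  el=1
  el=2
  el=3
  el=4
  el=5
  el=6
  result=[16, 20, 24]

Final answer: [16, 20, 24]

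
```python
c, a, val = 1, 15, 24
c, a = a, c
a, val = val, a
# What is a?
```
Trace:
  c=1, a=15, val=24
  c=15, a=1, val=24
  c=15, a=24, val=1

Final answer: 24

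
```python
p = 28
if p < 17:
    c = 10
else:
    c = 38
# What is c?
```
Trace:
  p=28
  p=28, c=38

Final answer: 38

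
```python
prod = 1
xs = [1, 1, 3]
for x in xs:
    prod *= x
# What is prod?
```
Trace:
  prod=1
  prod=1, x=1
  prod=1, x=1
  prod=3, x=3

Final answer: 3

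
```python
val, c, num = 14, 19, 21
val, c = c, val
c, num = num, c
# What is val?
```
Trace:
  val=14, c=19, num=21
  val=19, c=14, num=21
  val=19, c=21, num=14

Final answer: 19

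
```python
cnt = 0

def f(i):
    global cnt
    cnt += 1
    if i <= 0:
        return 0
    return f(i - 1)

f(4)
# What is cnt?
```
Call trace:
f(i=4)
  f(i=3)
    f(i=2)
      f(i=1)
        f(i=0)
        -> return 0
      -> return 0
    -> return 0
  -> return 0
-> return 0

cnt is incremented once per call. f is entered once for each i = 4, 3, 2, 1, 0 (the i <= 0 call returns without recursing), i.e. 4 + 1 calls.
cnt = 5

Final answer: 5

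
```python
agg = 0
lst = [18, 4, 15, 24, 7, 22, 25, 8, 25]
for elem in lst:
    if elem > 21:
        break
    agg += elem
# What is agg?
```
Trace:
  agg=0
  agg=18, elem=18
  agg=22, elem=4
  agg=37, elem=15
  agg=37, elem=24

Final answer: 37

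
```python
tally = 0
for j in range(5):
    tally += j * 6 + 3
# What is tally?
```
Trace:
  tally=0
  tally=3, j=0
  tally=12, j=1
  tally=27, j=2
  tally=48, j=3
  tally=75, j=4

Final answer: 75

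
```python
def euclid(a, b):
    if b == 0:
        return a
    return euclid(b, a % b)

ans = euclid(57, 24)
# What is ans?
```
Call trace:
euclid(a=57, b=24)
  euclid(a=24, b=9)
    euclid(a=9, b=6)
      euclid(a=6, b=3)
        euclid(a=3, b=0)
        -> return 3
      -> return 3
    -> return 3
  -> return 3
-> return 3

Final answer: 3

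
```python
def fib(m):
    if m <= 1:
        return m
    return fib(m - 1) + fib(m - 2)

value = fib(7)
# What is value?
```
Call trace (a repeated sub-call is expanded the first time; later identical calls just restate its return value):
fib(m=7)
  fib(m=6)
    fib(m=5)
      fib(m=4)
        fib(m=3)
          fib(m=2)
            fib(m=1)
            -> return 1
            fib(m=0)
            -> return 0
          -> return 1
          fib(m=1)
          -> return 1
        -> return 2
        fib(m=2) -> return 1  (same call as traced above)
      -> return 3
      fib(m=3) -> return 2  (same call as traced above)
    -> return 5
    fib(m=4) -> return 3  (same call as traced above)
  -> return 8
  fib(m=5) -> return 5  (same call as traced above)
-> return 13

Final answer: 13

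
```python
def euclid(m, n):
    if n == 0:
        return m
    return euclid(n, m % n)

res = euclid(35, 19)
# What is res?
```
Call trace:
euclid(m=35, n=19)
  euclid(m=19, n=16)
    euclid(m=16, n=3)
      euclid(m=3, n=1)
        euclid(m=1, n=0)
        -> return 1
      -> return 1
    -> return 1
  -> return 1
-> return 1

Final answer: 1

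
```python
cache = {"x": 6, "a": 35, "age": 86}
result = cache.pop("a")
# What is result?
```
Trace:
  cache={'x': 6, 'a': 35, 'age': 86}
  cache={'x': 6, 'age': 86}, result=35

Final answer: 35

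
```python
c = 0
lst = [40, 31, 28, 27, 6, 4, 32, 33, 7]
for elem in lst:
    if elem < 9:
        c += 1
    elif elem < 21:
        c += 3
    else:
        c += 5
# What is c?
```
Trace:
  c=0
  c=5, elem=40
  c=10, elem=31
  c=15, elem=28
  c=20, elem=27
  c=21, elem=6
  c=22, elem=4
  c=27, elem=32
  c=32, elem=33
  c=33, elem=7

Final answer: 33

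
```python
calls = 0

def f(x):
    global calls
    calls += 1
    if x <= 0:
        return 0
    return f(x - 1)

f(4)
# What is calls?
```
Call trace:
f(x=4)
  f(x=3)
    f(x=2)
      f(x=1)
        f(x=0)
        -> return 0
      -> return 0
    -> return 0
  -> return 0
-> return 0

calls is incremented once per call. f is entered once for each x = 4, 3, 2, 1, 0 (the x <= 0 call returns without recursing), i.e. 4 + 1 calls.
calls = 5

Final answer: 5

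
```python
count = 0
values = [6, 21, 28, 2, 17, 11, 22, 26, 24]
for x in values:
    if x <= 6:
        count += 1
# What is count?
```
Trace:
  count=0
  count=1, x=6
  count=1, x=21
  count=1, x=28
  count=2, x=2
  count=2, x=17
  count=2, x=11
  count=2, x=22
  count=2, x=26
  count=2, x=24

Final answer: 2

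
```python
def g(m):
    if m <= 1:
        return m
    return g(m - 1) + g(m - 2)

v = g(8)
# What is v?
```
Call trace (a repeated sub-call is expanded the first time; later identical calls just restate its return value):
g(m=8)
  g(m=7)
    g(m=6)
      g(m=5)
        g(m=4)
          g(m=3)
            g(m=2)
              g(m=1)
              -> return 1
              g(m=0)
              -> return 0
            -> return 1
            g(m=1)
            -> return 1
          -> return 2
          g(m=2) -> return 1  (same call as traced above)
        -> return 3
        g(m=3) -> return 2  (same call as traced above)
      -> return 5
      g(m=4) -> return 3  (same call as traced above)
    -> return 8
    g(m=5) -> return 5  (same call as traced above)
  -> return 13
  g(m=6) -> return 8  (same call as traced above)
-> return 21

Final answer: 21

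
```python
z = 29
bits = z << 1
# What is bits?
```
Trace:
  z=29
  z=29, bits=58

Final answer: 58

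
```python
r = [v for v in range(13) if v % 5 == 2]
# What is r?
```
Trace:
  v=0
  v=1
  v=2
  v=3
  v=4
  v=5
  v=6
  v=7
  v=8
  v=9
  v=10
  v=11
  v=12
  r=[2, 7, 12]

Final answer: [2, 7, 12]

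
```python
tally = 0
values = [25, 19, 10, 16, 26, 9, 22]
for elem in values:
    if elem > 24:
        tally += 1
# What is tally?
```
Trace:
  tally=0
  tally=1, elem=25
  tally=1, elem=19
  tally=1, elem=10
  tally=1, elem=16
  tally=2, elem=26
  tally=2, elem=9
  tally=2, elem=22

Final answer: 2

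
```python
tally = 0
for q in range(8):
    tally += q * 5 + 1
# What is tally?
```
Trace:
  tally=0
  tally=1, q=0
  tally=7, q=1
  tally=18, q=2
  tally=34, q=3
  tally=55, q=4
  tally=81, q=5
  tally=112, q=6
  tally=148, q=7

Final answer: 148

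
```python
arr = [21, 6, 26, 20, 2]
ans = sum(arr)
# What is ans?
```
Trace:
  arr=[21, 6, 26, 20, 2]
  arr=[21, 6, 26, 20, 2], ans=75

Final answer: 75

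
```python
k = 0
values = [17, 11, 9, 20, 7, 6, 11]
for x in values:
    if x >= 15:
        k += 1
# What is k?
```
Trace:
  k=0
  k=1, x=17
  k=1, x=11
  k=1, x=9
  k=2, x=20
  k=2, x=7
  k=2, x=6
  k=2, x=11

Final answer: 2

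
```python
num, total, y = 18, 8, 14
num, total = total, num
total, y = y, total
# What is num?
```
Trace:
  num=18, total=8, y=14
  num=8, total=18, y=14
  num=8, total=14, y=18

Final answer: 8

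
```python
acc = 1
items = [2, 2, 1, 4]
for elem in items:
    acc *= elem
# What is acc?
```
Trace:
  acc=1
  acc=2, elem=2
  acc=4, elem=2
  acc=4, elem=1
  acc=16, elem=4

Final answer: 16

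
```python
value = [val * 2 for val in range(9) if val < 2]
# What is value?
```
Trace:
  val=0
  val=1
  val=2
  val=3
  val=4
  val=5
  val=6
  val=7
  val=8
  value=[0, 2]

Final answer: [0, 2]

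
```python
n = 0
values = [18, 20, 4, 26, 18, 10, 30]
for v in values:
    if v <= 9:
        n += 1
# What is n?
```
Trace:
  n=0
  n=0, v=18
  n=0, v=20
  n=1, v=4
  n=1, v=26
  n=1, v=18
  n=1, v=10
  n=1, v=30

Final answer: 1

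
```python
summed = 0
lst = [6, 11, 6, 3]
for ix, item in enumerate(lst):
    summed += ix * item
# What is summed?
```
Trace:
  summed=0
  summed=0, ix=0, item=6
  summed=11, ix=1, item=11
  summed=23, ix=2, item=6
  summed=32, ix=3, item=3

Final answer: 32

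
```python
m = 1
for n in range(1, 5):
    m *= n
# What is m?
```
Trace:
  m=1
  m=1, n=1
  m=2, n=2
  m=6, n=3
  m=24, n=4

Final answer: 24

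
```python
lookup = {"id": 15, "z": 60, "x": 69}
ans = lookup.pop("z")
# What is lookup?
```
Trace:
  lookup={'id': 15, 'z': 60, 'x': 69}
  lookup={'id': 15, 'x': 69}, ans=60

Final answer: {'id': 15, 'x': 69}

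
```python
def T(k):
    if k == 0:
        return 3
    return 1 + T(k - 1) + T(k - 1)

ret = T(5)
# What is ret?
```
Call trace (a repeated sub-call is expanded the first time; later identical calls just restate its return value):
T(k=5)
  T(k=4)
    T(k=3)
      T(k=2)
        T(k=1)
          T(k=0)
          -> return 3
          T(k=0)
          -> return 3
        -> return 7
        T(k=1) -> return 7  (same call as traced above)
      -> return 15
      T(k=2) -> return 15  (same call as traced above)
    -> return 31
    T(k=3) -> return 31  (same call as traced above)
  -> return 63
  T(k=4) -> return 63  (same call as traced above)
-> return 127

Final answer: 127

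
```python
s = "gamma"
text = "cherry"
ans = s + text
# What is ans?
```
Trace:
  s='gamma'
  s='gamma', text='cherry'
  s='gamma', text='cherry', ans='gammacherry'

Final answer: 'gammacherry'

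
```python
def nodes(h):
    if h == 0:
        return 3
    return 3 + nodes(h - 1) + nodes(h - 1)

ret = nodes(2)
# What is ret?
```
Call trace (a repeated sub-call is expanded the first time; later identical calls just restate its return value):
nodes(h=2)
  nodes(h=1)
    nodes(h=0)
    -> return 3
    nodes(h=0)
    -> return 3
  -> return 9
  nodes(h=1) -> return 9  (same call as traced above)
-> return 21

Final answer: 21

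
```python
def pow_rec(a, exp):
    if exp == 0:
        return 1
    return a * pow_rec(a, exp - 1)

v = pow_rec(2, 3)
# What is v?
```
Call trace:
pow_rec(a=2, exp=3)
  pow_rec(a=2, exp=2)
    pow_rec(a=2, exp=1)
      pow_rec(a=2, exp=0)
      -> return 1
    -> return 2
  -> return 4
-> return 8

Final answer: 8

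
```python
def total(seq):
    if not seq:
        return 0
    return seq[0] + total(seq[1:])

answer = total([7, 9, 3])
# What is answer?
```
Call trace:
total(seq=[7, 9, 3])
  total(seq=[9, 3])
    total(seq=[3])
      total(seq=[])
      -> return 0
    -> return 3
  -> return 12
-> return 19

Final answer: 19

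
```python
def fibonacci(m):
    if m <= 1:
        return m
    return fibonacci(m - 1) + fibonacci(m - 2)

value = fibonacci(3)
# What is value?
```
Call trace:
fibonacci(m=3)
  fibonacci(m=2)
    fibonacci(m=1)
    -> return 1
    fibonacci(m=0)
    -> return 0
  -> return 1
  fibonacci(m=1)
  -> return 1
-> return 2

Final answer: 2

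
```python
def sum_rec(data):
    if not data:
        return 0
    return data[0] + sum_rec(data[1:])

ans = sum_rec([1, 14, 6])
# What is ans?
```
Call trace:
sum_rec(data=[1, 14, 6])
  sum_rec(data=[14, 6])
    sum_rec(data=[6])
      sum_rec(data=[])
      -> return 0
    -> return 6
  -> return 20
-> return 21

Final answer: 21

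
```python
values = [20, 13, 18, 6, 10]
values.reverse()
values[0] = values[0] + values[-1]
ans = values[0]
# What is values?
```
Trace:
  values=[20, 13, 18, 6, 10]
  values=[10, 6, 18, 13, 20]
  values=[30, 6, 18, 13, 20]
  values=[30, 6, 18, 13, 20], ans=30

Final answer: [30, 6, 18, 13, 20]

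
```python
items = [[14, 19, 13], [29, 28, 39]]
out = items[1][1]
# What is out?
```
Trace:
  items=[[14, 19, 13], [29, 28, 39]]
  items=[[14, 19, 13], [29, 28, 39]], out=28

Final answer: 28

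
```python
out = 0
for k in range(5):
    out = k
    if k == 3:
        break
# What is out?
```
Trace:
  out=0
  out=0, k=0
  out=1, k=1
  out=2, k=2
  out=3, k=3

Final answer: 3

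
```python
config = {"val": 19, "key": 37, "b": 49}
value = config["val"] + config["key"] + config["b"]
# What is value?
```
Trace:
  config={'val': 19, 'key': 37, 'b': 49}
  config={'val': 19, 'key': 37, 'b': 49}, value=105

Final answer: 105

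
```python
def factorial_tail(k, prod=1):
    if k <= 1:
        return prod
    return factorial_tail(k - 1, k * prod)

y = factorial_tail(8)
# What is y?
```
Call trace:
factorial_tail(k=8, prod=1)
  factorial_tail(k=7, prod=8)
    factorial_tail(k=6, prod=56)
      factorial_tail(k=5, prod=336)
        factorial_tail(k=4, prod=1680)
          factorial_tail(k=3, prod=6720)
            factorial_tail(k=2, prod=20160)
              factorial_tail(k=1, prod=40320)
              -> return 40320
            -> return 40320
          -> return 40320
        -> return 40320
      -> return 40320
    -> return 40320
  -> return 40320
-> return 40320

Final answer: 40320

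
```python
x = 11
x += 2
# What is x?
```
Trace:
  x=11
  x=13

Final answer: 13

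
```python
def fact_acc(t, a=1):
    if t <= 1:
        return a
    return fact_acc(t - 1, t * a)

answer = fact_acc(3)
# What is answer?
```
Call trace:
fact_acc(t=3, a=1)
  fact_acc(t=2, a=3)
    fact_acc(t=1, a=6)
    -> return 6
  -> return 6
-> return 6

Final answer: 6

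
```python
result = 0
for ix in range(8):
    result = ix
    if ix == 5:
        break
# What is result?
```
Trace:
  result=0
  result=0, ix=0
  result=1, ix=1
  result=2, ix=2
  result=3, ix=3
  result=4, ix=4
  result=5, ix=5

Final answer: 5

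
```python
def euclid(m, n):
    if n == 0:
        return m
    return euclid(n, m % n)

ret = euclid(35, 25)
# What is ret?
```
Call trace:
euclid(m=35, n=25)
  euclid(m=25, n=10)
    euclid(m=10, n=5)
      euclid(m=5, n=0)
      -> return 5
    -> return 5
  -> return 5
-> return 5

Final answer: 5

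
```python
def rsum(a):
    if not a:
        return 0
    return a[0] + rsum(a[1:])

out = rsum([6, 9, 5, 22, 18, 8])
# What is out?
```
Call trace:
rsum(a=[6, 9, 5, 22, 18, 8])
  rsum(a=[9, 5, 22, 18, 8])
    rsum(a=[5, 22, 18, 8])
      rsum(a=[22, 18, 8])
        rsum(a=[18, 8])
          rsum(a=[8])
            rsum(a=[])
            -> return 0
          -> return 8
        -> return 26
      -> return 48
    -> return 53
  -> return 62
-> return 68

Final answer: 68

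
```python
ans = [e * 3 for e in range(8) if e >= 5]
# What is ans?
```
Trace:
  e=0
  e=1
  e=2
  e=3
  e=4
  e=5
  e=6
  e=7
  ans=[15, 18, 21]

Final answer: [15, 18, 21]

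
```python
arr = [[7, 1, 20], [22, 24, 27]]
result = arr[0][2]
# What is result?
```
Trace:
  arr=[[7, 1, 20], [22, 24, 27]]
  arr=[[7, 1, 20], [22, 24, 27]], result=20

Final answer: 20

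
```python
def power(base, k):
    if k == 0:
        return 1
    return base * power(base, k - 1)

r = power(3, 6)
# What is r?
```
Call trace:
power(base=3, k=6)
  power(base=3, k=5)
    power(base=3, k=4)
      power(base=3, k=3)
        power(base=3, k=2)
          power(base=3, k=1)
            power(base=3, k=0)
            -> return 1
          -> return 3
        -> return 9
      -> return 27
    -> return 81
  -> return 243
-> return 729

Final answer: 729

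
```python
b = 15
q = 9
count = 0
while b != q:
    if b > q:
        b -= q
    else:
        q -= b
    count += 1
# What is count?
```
Trace:
  b=15
  b=15, q=9
  b=15, q=9, count=0
  b=6, q=9, count=1
  b=6, q=3, count=2
  b=3, q=3, count=3

Final answer: 3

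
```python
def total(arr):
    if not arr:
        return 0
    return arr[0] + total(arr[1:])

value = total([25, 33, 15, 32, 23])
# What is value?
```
Call trace:
total(arr=[25, 33, 15, 32, 23])
  total(arr=[33, 15, 32, 23])
    total(arr=[15, 32, 23])
      total(arr=[32, 23])
        total(arr=[23])
          total(arr=[])
          -> return 0
        -> return 23
      -> return 55
    -> return 70
  -> return 103
-> return 128

Final answer: 128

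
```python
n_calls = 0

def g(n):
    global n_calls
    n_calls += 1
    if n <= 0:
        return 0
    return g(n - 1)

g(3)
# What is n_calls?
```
Call trace:
g(n=3)
  g(n=2)
    g(n=1)
      g(n=0)
      -> return 0
    -> return 0
  -> return 0
-> return 0

n_calls is incremented once per call. g is entered once for each n = 3, 2, 1, 0 (the n <= 0 call returns without recursing), i.e. 3 + 1 calls.
n_calls = 4

Final answer: 4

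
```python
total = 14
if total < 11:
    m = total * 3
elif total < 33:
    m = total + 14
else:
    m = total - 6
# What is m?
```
Trace:
  total=14
  total=14, m=28

Final answer: 28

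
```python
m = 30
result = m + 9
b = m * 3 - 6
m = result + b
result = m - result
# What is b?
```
Trace:
  m=30
  m=30, result=39
  m=30, result=39, b=84
  m=123, result=39, b=84
  m=123, result=84, b=84

Final answer: 84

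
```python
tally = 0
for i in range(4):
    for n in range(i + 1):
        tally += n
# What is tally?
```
Trace:
  tally=0
  tally=0, i=0, n=0
  tally=0, i=1, n=0
  tally=1, i=1, n=1
  tally=1, i=2, n=0
  tally=2, i=2, n=1
  tally=4, i=2, n=2
  tally=4, i=3, n=0
  tally=5, i=3, n=1
  tally=7, i=3, n=2
  tally=10, i=3, n=3

Final answer: 10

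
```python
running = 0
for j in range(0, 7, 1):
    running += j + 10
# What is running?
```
Trace:
  running=0
  running=10, j=0
  running=21, j=1
  running=33, j=2
  running=46, j=3
  running=60, j=4
  running=75, j=5
  running=91, j=6

Final answer: 91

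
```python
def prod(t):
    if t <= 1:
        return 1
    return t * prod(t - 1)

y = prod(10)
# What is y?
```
Call trace:
prod(t=10)
  prod(t=9)
    prod(t=8)
      prod(t=7)
        prod(t=6)
          prod(t=5)
            prod(t=4)
              prod(t=3)
                prod(t=2)
                  prod(t=1)
                  -> return 1
                -> return 2
              -> return 6
            -> return 24
          -> return 120
        -> return 720
      -> return 5040
    -> return 40320
  -> return 362880
-> return 3628800

Final answer: 3628800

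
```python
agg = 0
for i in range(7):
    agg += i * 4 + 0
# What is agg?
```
Trace:
  agg=0
  agg=0, i=0
  agg=4, i=1
  agg=12, i=2
  agg=24, i=3
  agg=40, i=4
  agg=60, i=5
  agg=84, i=6

Final answer: 84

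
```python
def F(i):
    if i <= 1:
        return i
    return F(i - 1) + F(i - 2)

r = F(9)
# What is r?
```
Call trace (a repeated sub-call is expanded the first time; later identical calls just restate its return value):
F(i=9)
  F(i=8)
    F(i=7)
      F(i=6)
        F(i=5)
          F(i=4)
            F(i=3)
              F(i=2)
                F(i=1)
                -> return 1
                F(i=0)
                -> return 0
              -> return 1
              F(i=1)
              -> return 1
            -> return 2
            F(i=2) -> return 1  (same call as traced above)
          -> return 3
          F(i=3) -> return 2  (same call as traced above)
        -> return 5
        F(i=4) -> return 3  (same call as traced above)
      -> return 8
      F(i=5) -> return 5  (same call as traced above)
    -> return 13
    F(i=6) -> return 8  (same call as traced above)
  -> return 21
  F(i=7) -> return 13  (same call as traced above)
-> return 34

Final answer: 34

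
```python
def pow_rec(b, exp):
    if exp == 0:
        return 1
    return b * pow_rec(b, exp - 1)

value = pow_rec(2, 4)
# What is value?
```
Call trace:
pow_rec(b=2, exp=4)
  pow_rec(b=2, exp=3)
    pow_rec(b=2, exp=2)
      pow_rec(b=2, exp=1)
        pow_rec(b=2, exp=0)
        -> return 1
      -> return 2
    -> return 4
  -> return 8
-> return 16

Final answer: 16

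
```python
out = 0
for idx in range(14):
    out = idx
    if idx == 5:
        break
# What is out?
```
Trace:
  out=0
  out=0, idx=0
  out=1, idx=1
  out=2, idx=2
  out=3, idx=3
  out=4, idx=4
  out=5, idx=5

Final answer: 5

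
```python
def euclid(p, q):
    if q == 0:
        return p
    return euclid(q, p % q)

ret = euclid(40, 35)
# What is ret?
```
Call trace:
euclid(p=40, q=35)
  euclid(p=35, q=5)
    euclid(p=5, q=0)
    -> return 5
  -> return 5
-> return 5

Final answer: 5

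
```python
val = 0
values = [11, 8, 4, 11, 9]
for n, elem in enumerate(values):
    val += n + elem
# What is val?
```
Trace:
  val=0
  val=11, n=0, elem=11
  val=20, n=1, elem=8
  val=26, n=2, elem=4
  val=40, n=3, elem=11
  val=53, n=4, elem=9

Final answer: 53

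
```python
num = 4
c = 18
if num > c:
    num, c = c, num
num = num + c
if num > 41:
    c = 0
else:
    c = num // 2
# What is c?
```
Trace:
  num=4
  num=4, c=18
  num=4, c=18
  num=22, c=18
  num=22, c=11

Final answer: 11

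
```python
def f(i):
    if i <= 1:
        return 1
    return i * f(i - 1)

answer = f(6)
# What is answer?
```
Call trace:
f(i=6)
  f(i=5)
    f(i=4)
      f(i=3)
        f(i=2)
          f(i=1)
          -> return 1
        -> return 2
      -> return 6
    -> return 24
  -> return 120
-> return 720

Final answer: 720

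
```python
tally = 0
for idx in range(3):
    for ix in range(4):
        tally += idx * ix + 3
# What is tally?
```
Trace:
  tally=0
  tally=3, idx=0, ix=0
  tally=6, idx=0, ix=1
  tally=9, idx=0, ix=2
  tally=12, idx=0, ix=3
  tally=15, idx=1, ix=0
  tally=19, idx=1, ix=1
  tally=24, idx=1, ix=2
  tally=30, idx=1, ix=3
  tally=33, idx=2, ix=0
  tally=38, idx=2, ix=1
  tally=45, idx=2, ix=2
  tally=54, idx=2, ix=3

Final answer: 54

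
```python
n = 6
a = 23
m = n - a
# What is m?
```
Trace:
  n=6
  n=6, a=23
  n=6, a=23, m=-17

Final answer: -17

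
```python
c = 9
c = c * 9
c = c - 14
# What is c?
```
Trace:
  c=9
  c=81
  c=67

Final answer: 67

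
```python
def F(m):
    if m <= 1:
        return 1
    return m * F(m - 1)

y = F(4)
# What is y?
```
Call trace:
F(m=4)
  F(m=3)
    F(m=2)
      F(m=1)
      -> return 1
    -> return 2
  -> return 6
-> return 24

Final answer: 24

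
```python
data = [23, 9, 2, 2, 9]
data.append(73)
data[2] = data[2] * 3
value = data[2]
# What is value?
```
Trace:
  data=[23, 9, 2, 2, 9]
  data=[23, 9, 2, 2, 9, 73]
  data=[23, 9, 6, 2, 9, 73]
  data=[23, 9, 6, 2, 9, 73], value=6

Final answer: 6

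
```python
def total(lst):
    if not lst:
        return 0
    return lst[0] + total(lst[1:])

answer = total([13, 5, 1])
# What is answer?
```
Call trace:
total(lst=[13, 5, 1])
  total(lst=[5, 1])
    total(lst=[1])
      total(lst=[])
      -> return 0
    -> return 1
  -> return 6
-> return 19

Final answer: 19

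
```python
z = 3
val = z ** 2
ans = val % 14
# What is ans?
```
Trace:
  z=3
  z=3, val=9
  z=3, val=9, ans=9

Final answer: 9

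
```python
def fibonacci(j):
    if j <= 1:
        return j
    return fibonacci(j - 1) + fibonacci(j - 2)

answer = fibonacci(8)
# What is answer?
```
Call trace (a repeated sub-call is expanded the first time; later identical calls just restate its return value):
fibonacci(j=8)
  fibonacci(j=7)
    fibonacci(j=6)
      fibonacci(j=5)
        fibonacci(j=4)
          fibonacci(j=3)
            fibonacci(j=2)
              fibonacci(j=1)
              -> return 1
              fibonacci(j=0)
              -> return 0
            -> return 1
            fibonacci(j=1)
            -> return 1
          -> return 2
          fibonacci(j=2) -> return 1  (same call as traced above)
        -> return 3
        fibonacci(j=3) -> return 2  (same call as traced above)
      -> return 5
      fibonacci(j=4) -> return 3  (same call as traced above)
    -> return 8
    fibonacci(j=5) -> return 5  (same call as traced above)
  -> return 13
  fibonacci(j=6) -> return 8  (same call as traced above)
-> return 21

Final answer: 21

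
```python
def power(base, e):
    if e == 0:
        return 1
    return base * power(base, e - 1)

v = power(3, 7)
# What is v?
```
Call trace:
power(base=3, e=7)
  power(base=3, e=6)
    power(base=3, e=5)
      power(base=3, e=4)
        power(base=3, e=3)
          power(base=3, e=2)
            power(base=3, e=1)
              power(base=3, e=0)
              -> return 1
            -> return 3
          -> return 9
        -> return 27
      -> return 81
    -> return 243
  -> return 729
-> return 2187

Final answer: 2187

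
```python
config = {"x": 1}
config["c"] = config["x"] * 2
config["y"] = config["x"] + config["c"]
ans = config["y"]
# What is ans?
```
Trace:
  config={'x': 1}
  config={'x': 1, 'c': 2}
  config={'x': 1, 'c': 2, 'y': 3}
  config={'x': 1, 'c': 2, 'y': 3}, ans=3

Final answer: 3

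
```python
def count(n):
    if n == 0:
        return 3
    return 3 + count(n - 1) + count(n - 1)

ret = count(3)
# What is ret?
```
Call trace (a repeated sub-call is expanded the first time; later identical calls just restate its return value):
count(n=3)
  count(n=2)
    count(n=1)
      count(n=0)
      -> return 3
      count(n=0)
      -> return 3
    -> return 9
    count(n=1) -> return 9  (same call as traced above)
  -> return 21
  count(n=2) -> return 21  (same call as traced above)
-> return 45

Final answer: 45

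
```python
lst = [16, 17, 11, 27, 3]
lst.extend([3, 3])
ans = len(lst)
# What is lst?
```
Trace:
  lst=[16, 17, 11, 27, 3]
  lst=[16, 17, 11, 27, 3, 3, 3]
  lst=[16, 17, 11, 27, 3, 3, 3], ans=7

Final answer: [16, 17, 11, 27, 3, 3, 3]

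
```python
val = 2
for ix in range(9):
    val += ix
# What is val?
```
Trace:
  val=2
  val=2, ix=0
  val=3, ix=1
  val=5, ix=2
  val=8, ix=3
  val=12, ix=4
  val=17, ix=5
  val=23, ix=6
  val=30, ix=7
  val=38, ix=8

Final answer: 38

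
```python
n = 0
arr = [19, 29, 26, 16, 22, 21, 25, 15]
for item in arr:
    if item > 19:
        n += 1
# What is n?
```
Trace:
  n=0
  n=0, item=19
  n=1, item=29
  n=2, item=26
  n=2, item=16
  n=3, item=22
  n=4, item=21
  n=5, item=25
  n=5, item=15

Final answer: 5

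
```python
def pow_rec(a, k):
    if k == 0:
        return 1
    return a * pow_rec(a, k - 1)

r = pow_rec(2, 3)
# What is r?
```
Call trace:
pow_rec(a=2, k=3)
  pow_rec(a=2, k=2)
    pow_rec(a=2, k=1)
      pow_rec(a=2, k=0)
      -> return 1
    -> return 2
  -> return 4
-> return 8

Final answer: 8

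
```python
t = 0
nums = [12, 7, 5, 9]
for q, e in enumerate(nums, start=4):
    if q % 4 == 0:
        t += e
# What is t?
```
Trace:
  t=0
  t=12, q=4, e=12
  t=12, q=5, e=7
  t=12, q=6, e=5
  t=12, q=7, e=9

Final answer: 12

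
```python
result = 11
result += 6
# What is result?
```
Trace:
  result=11
  result=17

Final answer: 17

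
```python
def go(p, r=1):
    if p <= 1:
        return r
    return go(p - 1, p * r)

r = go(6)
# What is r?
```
Call trace:
go(p=6, r=1)
  go(p=5, r=6)
    go(p=4, r=30)
      go(p=3, r=120)
        go(p=2, r=360)
          go(p=1, r=720)
          -> return 720
        -> return 720
      -> return 720
    -> return 720
  -> return 720
-> return 720

Final answer: 720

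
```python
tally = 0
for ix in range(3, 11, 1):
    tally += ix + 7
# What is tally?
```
Trace:
  tally=0
  tally=10, ix=3
  tally=21, ix=4
  tally=33, ix=5
  tally=46, ix=6
  tally=60, ix=7
  tally=75, ix=8
  tally=91, ix=9
  tally=108, ix=10

Final answer: 108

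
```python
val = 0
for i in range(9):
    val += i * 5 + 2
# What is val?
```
Trace:
  val=0
  val=2, i=0
  val=9, i=1
  val=21, i=2
  val=38, i=3
  val=60, i=4
  val=87, i=5
  val=119, i=6
  val=156, i=7
  val=198, i=8

Final answer: 198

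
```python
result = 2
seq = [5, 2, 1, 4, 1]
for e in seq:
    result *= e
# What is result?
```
Trace:
  result=2
  result=10, e=5
  result=20, e=2
  result=20, e=1
  result=80, e=4
  result=80, e=1

Final answer: 80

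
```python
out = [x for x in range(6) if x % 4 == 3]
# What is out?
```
Trace:
  x=0
  x=1
  x=2
  x=3
  x=4
  x=5
  out=[3]

Final answer: [3]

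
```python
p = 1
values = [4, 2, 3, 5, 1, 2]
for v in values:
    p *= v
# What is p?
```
Trace:
  p=1
  p=4, v=4
  p=8, v=2
  p=24, v=3
  p=120, v=5
  p=120, v=1
  p=240, v=2

Final answer: 240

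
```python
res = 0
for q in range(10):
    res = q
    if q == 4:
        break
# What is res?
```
Trace:
  res=0
  res=0, q=0
  res=1, q=1
  res=2, q=2
  res=3, q=3
  res=4, q=4

Final answer: 4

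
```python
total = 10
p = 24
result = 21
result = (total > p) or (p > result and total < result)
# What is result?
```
Trace:
  total=10
  total=10, p=24
  total=10, p=24, result=21
  total=10, p=24, result=True

Final answer: True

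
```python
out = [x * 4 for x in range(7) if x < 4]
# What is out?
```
Trace:
  x=0
  x=1
  x=2
  x=3
  x=4
  x=5
  x=6
  out=[0, 4, 8, 12]

Final answer: [0, 4, 8, 12]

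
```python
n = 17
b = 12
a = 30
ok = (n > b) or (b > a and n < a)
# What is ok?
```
Trace:
  n=17
  n=17, b=12
  n=17, b=12, a=30
  n=17, b=12, a=30, ok=True

Final answer: True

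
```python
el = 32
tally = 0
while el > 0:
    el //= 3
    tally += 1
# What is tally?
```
Trace:
  el=32
  el=32, tally=0
  el=10, tally=1
  el=3, tally=2
  el=1, tally=3
  el=0, tally=4

Final answer: 4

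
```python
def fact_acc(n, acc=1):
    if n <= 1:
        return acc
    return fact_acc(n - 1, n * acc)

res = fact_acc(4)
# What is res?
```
Call trace:
fact_acc(n=4, acc=1)
  fact_acc(n=3, acc=4)
    fact_acc(n=2, acc=12)
      fact_acc(n=1, acc=24)
      -> return 24
    -> return 24
  -> return 24
-> return 24

Final answer: 24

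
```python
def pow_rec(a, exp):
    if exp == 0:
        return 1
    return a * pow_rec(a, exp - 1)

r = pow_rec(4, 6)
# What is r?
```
Call trace:
pow_rec(a=4, exp=6)
  pow_rec(a=4, exp=5)
    pow_rec(a=4, exp=4)
      pow_rec(a=4, exp=3)
        pow_rec(a=4, exp=2)
          pow_rec(a=4, exp=1)
            pow_rec(a=4, exp=0)
            -> return 1
          -> return 4
        -> return 16
      -> return 64
    -> return 256
  -> return 1024
-> return 4096

Final answer: 4096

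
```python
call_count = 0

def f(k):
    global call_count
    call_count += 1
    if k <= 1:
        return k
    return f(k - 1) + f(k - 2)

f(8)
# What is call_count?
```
Call trace (a repeated sub-call is expanded the first time; later identical calls just restate its return value):
f(k=8)
  f(k=7)
    f(k=6)
      f(k=5)
        f(k=4)
          f(k=3)
            f(k=2)
              f(k=1)
              -> return 1
              f(k=0)
              -> return 0
            -> return 1
            f(k=1)
            -> return 1
          -> return 2
          f(k=2) -> return 1  (same call as traced above)
        -> return 3
        f(k=3) -> return 2  (same call as traced above)
      -> return 5
      f(k=4) -> return 3  (same call as traced above)
    -> return 8
    f(k=5) -> return 5  (same call as traced above)
  -> return 13
  f(k=6) -> return 8  (same call as traced above)
-> return 21

call_count is incremented once per call, so count the calls in each subtree. Let C(k) = number of calls made by f(k).
C(0) = C(1) = 1 (base case, no recursion); C(k) = 1 + C(k - 1) + C(k - 2) otherwise.
C(2) = 1 + C(1) + C(0) = 1 + 1 + 1 = 3
C(3) = 1 + C(2) + C(1) = 1 + 3 + 1 = 5
C(4) = 1 + C(3) + C(2) = 1 + 5 + 3 = 9
C(5) = 1 + C(4) + C(3) = 1 + 9 + 5 = 15
C(6) = 1 + C(5) + C(4) = 1 + 15 + 9 = 25
C(7) = 1 + C(6) + C(5) = 1 + 25 + 15 = 41
C(8) = 1 + C(7) + C(6) = 1 + 41 + 25 = 67
call_count = C(8) = 67

Final answer: 67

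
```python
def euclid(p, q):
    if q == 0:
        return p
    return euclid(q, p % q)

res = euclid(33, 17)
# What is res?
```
Call trace:
euclid(p=33, q=17)
  euclid(p=17, q=16)
    euclid(p=16, q=1)
      euclid(p=1, q=0)
      -> return 1
    -> return 1
  -> return 1
-> return 1

Final answer: 1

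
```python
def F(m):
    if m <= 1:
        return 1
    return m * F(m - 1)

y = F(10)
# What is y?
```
Call trace:
F(m=10)
  F(m=9)
    F(m=8)
      F(m=7)
        F(m=6)
          F(m=5)
            F(m=4)
              F(m=3)
                F(m=2)
                  F(m=1)
                  -> return 1
                -> return 2
              -> return 6
            -> return 24
          -> return 120
        -> return 720
      -> return 5040
    -> return 40320
  -> return 362880
-> return 3628800

Final answer: 3628800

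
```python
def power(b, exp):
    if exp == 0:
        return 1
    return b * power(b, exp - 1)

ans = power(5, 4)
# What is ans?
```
Call trace:
power(b=5, exp=4)
  power(b=5, exp=3)
    power(b=5, exp=2)
      power(b=5, exp=1)
        power(b=5, exp=0)
        -> return 1
      -> return 5
    -> return 25
  -> return 125
-> return 625

Final answer: 625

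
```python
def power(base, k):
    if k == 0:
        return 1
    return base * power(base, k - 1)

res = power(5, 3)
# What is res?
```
Call trace:
power(base=5, k=3)
  power(base=5, k=2)
    power(base=5, k=1)
      power(base=5, k=0)
      -> return 1
    -> return 5
  -> return 25
-> return 125

Final answer: 125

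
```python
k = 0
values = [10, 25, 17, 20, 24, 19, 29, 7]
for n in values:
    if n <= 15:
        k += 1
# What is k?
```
Trace:
  k=0
  k=1, n=10
  k=1, n=25
  k=1, n=17
  k=1, n=20
  k=1, n=24
  k=1, n=19
  k=1, n=29
  k=2, n=7

Final answer: 2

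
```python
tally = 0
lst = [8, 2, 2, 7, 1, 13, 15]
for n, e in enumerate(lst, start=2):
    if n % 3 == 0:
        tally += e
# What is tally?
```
Trace:
  tally=0
  tally=0, n=2, e=8
  tally=2, n=3, e=2
  tally=2, n=4, e=2
  tally=2, n=5, e=7
  tally=3, n=6, e=1
  tally=3, n=7, e=13
  tally=3, n=8, e=15

Final answer: 3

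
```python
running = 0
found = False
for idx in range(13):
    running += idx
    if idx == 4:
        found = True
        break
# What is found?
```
Trace:
  running=0
  running=0, found=False
  running=0, found=False, idx=0
  running=1, found=False, idx=1
  running=3, found=False, idx=2
  running=6, found=False, idx=3
  running=10, found=True, idx=4

Final answer: True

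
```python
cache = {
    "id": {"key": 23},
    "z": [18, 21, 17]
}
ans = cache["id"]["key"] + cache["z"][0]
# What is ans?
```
Trace:
  cache={'id': {'key': 23}, 'z': [18, 21, 17]}
  cache={'id': {'key': 23}, 'z': [18, 21, 17]}, ans=41

Final answer: 41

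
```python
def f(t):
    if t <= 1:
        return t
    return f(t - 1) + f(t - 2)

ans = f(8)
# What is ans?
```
Call trace (a repeated sub-call is expanded the first time; later identical calls just restate its return value):
f(t=8)
  f(t=7)
    f(t=6)
      f(t=5)
        f(t=4)
          f(t=3)
            f(t=2)
              f(t=1)
              -> return 1
              f(t=0)
              -> return 0
            -> return 1
            f(t=1)
            -> return 1
          -> return 2
          f(t=2) -> return 1  (same call as traced above)
        -> return 3
        f(t=3) -> return 2  (same call as traced above)
      -> return 5
      f(t=4) -> return 3  (same call as traced above)
    -> return 8
    f(t=5) -> return 5  (same call as traced above)
  -> return 13
  f(t=6) -> return 8  (same call as traced above)
-> return 21

Final answer: 21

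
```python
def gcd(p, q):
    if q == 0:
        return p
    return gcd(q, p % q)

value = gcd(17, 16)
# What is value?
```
Call trace:
gcd(p=17, q=16)
  gcd(p=16, q=1)
    gcd(p=1, q=0)
    -> return 1
  -> return 1
-> return 1

Final answer: 1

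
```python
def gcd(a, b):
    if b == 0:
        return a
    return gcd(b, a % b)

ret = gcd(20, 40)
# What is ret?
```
Call trace:
gcd(a=20, b=40)
  gcd(a=40, b=20)
    gcd(a=20, b=0)
    -> return 20
  -> return 20
-> return 20

Final answer: 20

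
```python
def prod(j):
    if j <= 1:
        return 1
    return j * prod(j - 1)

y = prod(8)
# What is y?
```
Call trace:
prod(j=8)
  prod(j=7)
    prod(j=6)
      prod(j=5)
        prod(j=4)
          prod(j=3)
            prod(j=2)
              prod(j=1)
              -> return 1
            -> return 2
          -> return 6
        -> return 24
      -> return 120
    -> return 720
  -> return 5040
-> return 40320

Final answer: 40320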